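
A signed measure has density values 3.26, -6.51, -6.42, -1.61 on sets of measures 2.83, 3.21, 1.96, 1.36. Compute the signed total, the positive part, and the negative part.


Step 1: Compute signed measure on each set:
  Set 1: 3.26 * 2.83 = 9.2258
  Set 2: -6.51 * 3.21 = -20.8971
  Set 3: -6.42 * 1.96 = -12.5832
  Set 4: -1.61 * 1.36 = -2.1896
Step 2: Total signed measure = (9.2258) + (-20.8971) + (-12.5832) + (-2.1896)
     = -26.4441
Step 3: Positive part mu+(X) = sum of positive contributions = 9.2258
Step 4: Negative part mu-(X) = |sum of negative contributions| = 35.6699


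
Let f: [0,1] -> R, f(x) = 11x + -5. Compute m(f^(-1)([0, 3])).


f^(-1)([0, 3]) = {x : 0 <= 11x + -5 <= 3}
Solving: (0 - -5)/11 <= x <= (3 - -5)/11
= [0.454545, 0.727273]
Intersecting with [0,1]: [0.454545, 0.727273]
Measure = 0.727273 - 0.454545 = 0.272727


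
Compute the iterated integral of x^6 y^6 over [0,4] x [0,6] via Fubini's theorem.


By Fubini's theorem, the double integral factors as a product of single integrals:
Step 1: integral_0^4 x^6 dx = [x^7/7] from 0 to 4
     = 4^7/7 = 2340.571429
Step 2: integral_0^6 y^6 dy = [y^7/7] from 0 to 6
     = 6^7/7 = 39990.857143
Step 3: Double integral = 2340.571429 * 39990.857143 = 9.360146e+07


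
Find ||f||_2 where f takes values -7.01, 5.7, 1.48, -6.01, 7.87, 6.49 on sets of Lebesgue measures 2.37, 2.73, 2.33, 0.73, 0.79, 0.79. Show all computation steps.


Step 1: Compute |f_i|^2 for each value:
  |-7.01|^2 = 49.1401
  |5.7|^2 = 32.49
  |1.48|^2 = 2.1904
  |-6.01|^2 = 36.1201
  |7.87|^2 = 61.9369
  |6.49|^2 = 42.1201
Step 2: Multiply by measures and sum:
  49.1401 * 2.37 = 116.462037
  32.49 * 2.73 = 88.6977
  2.1904 * 2.33 = 5.103632
  36.1201 * 0.73 = 26.367673
  61.9369 * 0.79 = 48.930151
  42.1201 * 0.79 = 33.274879
Sum = 116.462037 + 88.6977 + 5.103632 + 26.367673 + 48.930151 + 33.274879 = 318.836072
Step 3: Take the p-th root:
||f||_2 = (318.836072)^(1/2) = 17.855981


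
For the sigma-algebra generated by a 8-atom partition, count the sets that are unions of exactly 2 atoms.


Each element of F is a union of some subset of the 8 atoms.
Elements that are unions of exactly 2 atoms correspond to 2-element subsets of the 8 atoms.
Count = C(8, 2) = 8! / (2! * 6!) = 28.


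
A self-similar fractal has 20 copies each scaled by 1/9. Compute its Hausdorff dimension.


For a self-similar set with N copies scaled by 1/r:
dim_H = log(N)/log(r) = log(20)/log(9)
= 2.995732/2.197225
= 1.363417


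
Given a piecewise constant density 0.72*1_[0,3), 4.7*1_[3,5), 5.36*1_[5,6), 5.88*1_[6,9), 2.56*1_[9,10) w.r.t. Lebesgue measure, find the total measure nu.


Integrate each piece of the Radon-Nikodym derivative:
Step 1: integral_0^3 0.72 dx = 0.72*(3-0) = 0.72*3 = 2.16
Step 2: integral_3^5 4.7 dx = 4.7*(5-3) = 4.7*2 = 9.4
Step 3: integral_5^6 5.36 dx = 5.36*(6-5) = 5.36*1 = 5.36
Step 4: integral_6^9 5.88 dx = 5.88*(9-6) = 5.88*3 = 17.64
Step 5: integral_9^10 2.56 dx = 2.56*(10-9) = 2.56*1 = 2.56
Total: 2.16 + 9.4 + 5.36 + 17.64 + 2.56 = 37.12


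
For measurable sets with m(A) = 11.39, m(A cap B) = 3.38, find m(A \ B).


m(A \ B) = m(A) - m(A n B)
= 11.39 - 3.38
= 8.01


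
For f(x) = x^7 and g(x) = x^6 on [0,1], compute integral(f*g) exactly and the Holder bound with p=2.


Step 1: Exact integral of f*g = integral(x^13, 0, 1) = 1/14
     = 0.071429
Step 2: Holder bound with p=2, q=2:
  ||f||_p = (integral x^14 dx)^(1/2) = (1/15)^(1/2) = 0.258199
  ||g||_q = (integral x^12 dx)^(1/2) = (1/13)^(1/2) = 0.27735
Step 3: Holder bound = ||f||_p * ||g||_q = 0.258199 * 0.27735 = 0.071611
Verification: 0.071429 <= 0.071611 (Holder holds)


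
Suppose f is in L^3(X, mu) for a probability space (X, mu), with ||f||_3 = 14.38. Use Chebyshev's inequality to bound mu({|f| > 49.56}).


Chebyshev/Markov inequality: mu(|f| > eps) <= (||f||_p / eps)^p
Step 1: ||f||_3 / eps = 14.38 / 49.56 = 0.290153
Step 2: Raise to power p = 3:
  (0.290153)^3 = 0.024428
Step 3: Therefore mu(|f| > 49.56) <= 0.024428


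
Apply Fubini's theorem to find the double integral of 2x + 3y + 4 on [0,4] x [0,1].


By Fubini, integrate in x first, then y.
Step 1: Fix y, integrate over x in [0,4]:
  integral(2x + 3y + 4, x=0..4)
  = 2*(4^2 - 0^2)/2 + (3y + 4)*(4 - 0)
  = 16 + (3y + 4)*4
  = 16 + 12y + 16
  = 32 + 12y
Step 2: Integrate over y in [0,1]:
  integral(32 + 12y, y=0..1)
  = 32*1 + 12*(1^2 - 0^2)/2
  = 32 + 6
  = 38


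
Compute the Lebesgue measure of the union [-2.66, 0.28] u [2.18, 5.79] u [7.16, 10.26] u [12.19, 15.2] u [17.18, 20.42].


For pairwise disjoint intervals, m(union) = sum of lengths.
= (0.28 - -2.66) + (5.79 - 2.18) + (10.26 - 7.16) + (15.2 - 12.19) + (20.42 - 17.18)
= 2.94 + 3.61 + 3.1 + 3.01 + 3.24
= 15.9


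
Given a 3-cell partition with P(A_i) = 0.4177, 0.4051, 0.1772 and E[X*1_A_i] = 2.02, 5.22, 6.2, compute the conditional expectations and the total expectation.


For each cell A_i: E[X|A_i] = E[X*1_A_i] / P(A_i)
Step 1: E[X|A_1] = 2.02 / 0.4177 = 4.836007
Step 2: E[X|A_2] = 5.22 / 0.4051 = 12.885707
Step 3: E[X|A_3] = 6.2 / 0.1772 = 34.988713
Verification: E[X] = sum E[X*1_A_i] = 2.02 + 5.22 + 6.2 = 13.44


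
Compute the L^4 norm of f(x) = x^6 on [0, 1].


Step 1: ||f||_4 = (integral_0^1 |x^6|^4 dx)^(1/4)
     = (integral_0^1 x^24 dx)^(1/4)
Step 2: integral_0^1 x^24 dx = [x^25/(25)] from 0 to 1 = 1^25/25
     = 1/25 = 0.04
Step 3: ||f||_4 = (0.04)^(1/4) = 0.447214


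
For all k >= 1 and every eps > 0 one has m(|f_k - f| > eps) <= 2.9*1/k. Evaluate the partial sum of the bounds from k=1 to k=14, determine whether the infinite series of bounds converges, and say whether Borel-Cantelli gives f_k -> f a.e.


Step 1: List the terms 2.9*1/k for k = 1 to 14:
  k=1: 2.9
  k=2: 1.45
  k=3: 0.966667
  k=4: 0.725
  k=5: 0.58
  k=6: 0.483333
  k=7: 0.414286
  k=8: 0.3625
  k=9: 0.322222
  k=10: 0.29
  k=11: 0.263636
  k=12: 0.241667
  k=13: 0.223077
  k=14: 0.207143
Step 2: Partial sum = 2.9 + 1.45 + 0.966667 + 0.725 + 0.58 + 0.483333 + 0.414286 + 0.3625 + 0.322222 + 0.29 + 0.263636 + 0.241667 + 0.223077 + 0.207143
     = 9.429531
Step 3: The full series sum_(k>=1) 2.9*1/k diverges (harmonic series, p = 1; a nonzero constant multiple of a divergent series diverges).
Step 4: The (first) Borel-Cantelli lemma requires a summable sequence of measures, so it does not apply here;
        from this bound alone no conclusion about a.e. convergence can be drawn (convergence in measure still
        gives an a.e.-convergent subsequence, but not a.e. convergence of the whole sequence).
Conclusion: series diverges; Borel-Cantelli is inconclusive about a.e. convergence of f_k.


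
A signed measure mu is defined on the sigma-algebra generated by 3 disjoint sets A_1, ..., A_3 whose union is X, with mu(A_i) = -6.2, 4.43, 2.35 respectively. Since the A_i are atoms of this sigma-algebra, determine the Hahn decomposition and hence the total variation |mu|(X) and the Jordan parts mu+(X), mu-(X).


Step 1: Every measurable set is a union of atoms (the cells / points), so a Hahn decomposition is
  obtained by grouping atoms by sign: P = union of atoms with mu > 0, N = union of the remaining atoms.
  Atoms in P (indices): 2, 3;  atoms in N (indices): 1
  Positive values: 4.43, 2.35
  Negative values: -6.2
Step 2: mu+(X) = mu(P) = sum of positive atom values = 6.78
Step 3: mu-(X) = -mu(N) = sum of |negative atom values| = 6.2
Step 4: |mu|(X) = mu+(X) + mu-(X) = 6.78 + 6.2 = 12.98


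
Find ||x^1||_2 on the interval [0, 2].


Step 1: ||f||_2 = (integral_0^2 |x^1|^2 dx)^(1/2)
     = (integral_0^2 x^2 dx)^(1/2)
Step 2: integral_0^2 x^2 dx = [x^3/(3)] from 0 to 2 = 2^3/3
     = 8/3 = 2.666667
Step 3: ||f||_2 = (2.666667)^(1/2) = 1.632993


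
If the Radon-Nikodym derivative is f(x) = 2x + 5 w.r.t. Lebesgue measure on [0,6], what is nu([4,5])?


nu(A) = integral_A (dnu/dmu) dmu = integral_4^5 (2x + 5) dx
Step 1: Antiderivative F(x) = (2/2)x^2 + 5x
Step 2: F(5) = (2/2)*5^2 + 5*5 = 25 + 25 = 50
Step 3: F(4) = (2/2)*4^2 + 5*4 = 16 + 20 = 36
Step 4: nu([4,5]) = F(5) - F(4) = 50 - 36 = 14


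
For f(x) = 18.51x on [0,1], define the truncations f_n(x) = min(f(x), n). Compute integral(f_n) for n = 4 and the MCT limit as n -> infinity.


f(x) = 18.51x on [0,1]; f_n(x) = min(18.51x, n). At n = 4:
Step 1: f(x) reaches 4 at x = 4/18.51 = 0.216099
Step 2: integral(f_4) = integral(18.51x, 0, 0.216099) + integral(4, 0.216099, 1)
       = 18.51*0.216099^2/2 + 4*(1 - 0.216099)
       = 0.432199 + 3.135602
       = 3.567801
Step 3: As n -> infinity, f_n increases to f, so by MCT integral(f_n) -> integral(f) = 18.51/2 = 9.255.
Convergence: integral(f_4) = 3.567801 -> 9.255 as n -> infinity


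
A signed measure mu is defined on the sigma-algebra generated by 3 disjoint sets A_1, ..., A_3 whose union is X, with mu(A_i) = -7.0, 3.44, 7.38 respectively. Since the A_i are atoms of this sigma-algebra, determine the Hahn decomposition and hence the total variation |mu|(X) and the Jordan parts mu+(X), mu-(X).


Step 1: Every measurable set is a union of atoms (the cells / points), so a Hahn decomposition is
  obtained by grouping atoms by sign: P = union of atoms with mu > 0, N = union of the remaining atoms.
  Atoms in P (indices): 2, 3;  atoms in N (indices): 1
  Positive values: 3.44, 7.38
  Negative values: -7
Step 2: mu+(X) = mu(P) = sum of positive atom values = 10.82
Step 3: mu-(X) = -mu(N) = sum of |negative atom values| = 7
Step 4: |mu|(X) = mu+(X) + mu-(X) = 10.82 + 7 = 17.82


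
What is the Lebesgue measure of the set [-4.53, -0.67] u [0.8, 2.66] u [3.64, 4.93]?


For pairwise disjoint intervals, m(union) = sum of lengths.
= (-0.67 - -4.53) + (2.66 - 0.8) + (4.93 - 3.64)
= 3.86 + 1.86 + 1.29
= 7.01


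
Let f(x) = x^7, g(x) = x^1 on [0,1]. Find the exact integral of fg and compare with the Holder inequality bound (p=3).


Step 1: Exact integral of f*g = integral(x^8, 0, 1) = 1/9
     = 0.111111
Step 2: Holder bound with p=3, q=1.5:
  ||f||_p = (integral x^21 dx)^(1/3) = (1/22)^(1/3) = 0.356883
  ||g||_q = (integral x^1.5 dx)^(1/1.5) = (1/2.5)^(1/1.5) = 0.542884
Step 3: Holder bound = ||f||_p * ||g||_q = 0.356883 * 0.542884 = 0.193746
Verification: 0.111111 <= 0.193746 (Holder holds)


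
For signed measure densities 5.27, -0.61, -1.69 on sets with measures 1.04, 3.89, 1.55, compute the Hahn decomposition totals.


Step 1: Compute signed measure on each set:
  Set 1: 5.27 * 1.04 = 5.4808
  Set 2: -0.61 * 3.89 = -2.3729
  Set 3: -1.69 * 1.55 = -2.6195
Step 2: Total signed measure = (5.4808) + (-2.3729) + (-2.6195)
     = 0.4884
Step 3: Positive part mu+(X) = sum of positive contributions = 5.4808
Step 4: Negative part mu-(X) = |sum of negative contributions| = 4.9924


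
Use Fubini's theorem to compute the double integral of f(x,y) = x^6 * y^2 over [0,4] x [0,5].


By Fubini's theorem, the double integral factors as a product of single integrals:
Step 1: integral_0^4 x^6 dx = [x^7/7] from 0 to 4
     = 4^7/7 = 2340.571429
Step 2: integral_0^5 y^2 dy = [y^3/3] from 0 to 5
     = 5^3/3 = 41.666667
Step 3: Double integral = 2340.571429 * 41.666667 = 97523.809524


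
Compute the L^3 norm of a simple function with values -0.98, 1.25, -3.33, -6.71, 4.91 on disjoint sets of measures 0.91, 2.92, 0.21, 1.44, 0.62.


Step 1: Compute |f_i|^3 for each value:
  |-0.98|^3 = 0.941192
  |1.25|^3 = 1.953125
  |-3.33|^3 = 36.926037
  |-6.71|^3 = 302.111711
  |4.91|^3 = 118.370771
Step 2: Multiply by measures and sum:
  0.941192 * 0.91 = 0.856485
  1.953125 * 2.92 = 5.703125
  36.926037 * 0.21 = 7.754468
  302.111711 * 1.44 = 435.040864
  118.370771 * 0.62 = 73.389878
Sum = 0.856485 + 5.703125 + 7.754468 + 435.040864 + 73.389878 = 522.744819
Step 3: Take the p-th root:
||f||_3 = (522.744819)^(1/3) = 8.055576


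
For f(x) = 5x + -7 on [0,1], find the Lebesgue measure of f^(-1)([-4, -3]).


f^(-1)([-4, -3]) = {x : -4 <= 5x + -7 <= -3}
Solving: (-4 - -7)/5 <= x <= (-3 - -7)/5
= [0.6, 0.8]
Intersecting with [0,1]: [0.6, 0.8]
Measure = 0.8 - 0.6 = 0.2


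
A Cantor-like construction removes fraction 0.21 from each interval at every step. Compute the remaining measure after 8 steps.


Step 1: At each step, fraction remaining = 1 - 0.21 = 0.79
Step 2: After 8 steps, measure = (0.79)^8
Result = 0.151711


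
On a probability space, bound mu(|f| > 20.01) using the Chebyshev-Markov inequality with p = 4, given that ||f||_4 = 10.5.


Chebyshev/Markov inequality: mu(|f| > eps) <= (||f||_p / eps)^p
Step 1: ||f||_4 / eps = 10.5 / 20.01 = 0.524738
Step 2: Raise to power p = 4:
  (0.524738)^4 = 0.075817
Step 3: Therefore mu(|f| > 20.01) <= 0.075817


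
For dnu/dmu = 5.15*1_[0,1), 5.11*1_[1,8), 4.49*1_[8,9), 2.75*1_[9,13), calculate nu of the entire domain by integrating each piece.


Integrate each piece of the Radon-Nikodym derivative:
Step 1: integral_0^1 5.15 dx = 5.15*(1-0) = 5.15*1 = 5.15
Step 2: integral_1^8 5.11 dx = 5.11*(8-1) = 5.11*7 = 35.77
Step 3: integral_8^9 4.49 dx = 4.49*(9-8) = 4.49*1 = 4.49
Step 4: integral_9^13 2.75 dx = 2.75*(13-9) = 2.75*4 = 11
Total: 5.15 + 35.77 + 4.49 + 11 = 56.41


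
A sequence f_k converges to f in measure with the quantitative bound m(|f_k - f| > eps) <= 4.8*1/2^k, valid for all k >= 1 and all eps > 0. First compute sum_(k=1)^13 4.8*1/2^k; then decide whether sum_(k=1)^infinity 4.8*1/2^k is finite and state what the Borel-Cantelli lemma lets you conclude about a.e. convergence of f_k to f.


Step 1: List the terms 4.8*1/2^k for k = 1 to 13:
  k=1: 2.4
  k=2: 1.2
  k=3: 0.6
  k=4: 0.3
  k=5: 0.15
  k=6: 0.075
  k=7: 0.0375
  k=8: 0.01875
  k=9: 0.009375
  k=10: 0.004687
  k=11: 0.002344
  k=12: 0.001172
  k=13: 5.859375e-04
Step 2: Partial sum = 2.4 + 1.2 + 0.6 + 0.3 + 0.15 + 0.075 + 0.0375 + 0.01875 + 0.009375 + 0.004687 + 0.002344 + 0.001172 + 5.859375e-04
     = 4.799414
Step 3: The full series sum_(k>=1) 4.8*1/2^k converges (geometric series with ratio 1/2 < 1; a constant multiple of a convergent series converges).
Step 4: Fix eps > 0. Since sum_k m(|f_k - f| > eps) < infinity, the Borel-Cantelli lemma gives
        m(limsup_k {|f_k - f| > eps}) = 0, i.e. for a.e. x, |f_k(x) - f(x)| <= eps for all large k.
        Applying this with eps = 1/j for j = 1, 2, ... and intersecting the countably many full-measure sets,
        for a.e. x we get limsup_k |f_k(x) - f(x)| <= 1/j for every j, hence f_k -> f almost everywhere.
Conclusion: series converges; Borel-Cantelli yields f_k -> f a.e.


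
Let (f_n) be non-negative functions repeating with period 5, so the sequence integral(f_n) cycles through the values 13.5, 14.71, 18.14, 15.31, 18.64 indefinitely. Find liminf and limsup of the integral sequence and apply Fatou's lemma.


The sequence (integral(f_n)) is periodic with period 5, repeating the values 13.5, 14.71, 18.14, 15.31, 18.64 indefinitely.
Step 1: For a periodic sequence, every tail (a_m, a_(m+1), ...) contains all 5 period values infinitely often.
Step 2: Hence inf of every tail = min of the period values = min(13.5, 14.71, 18.14, 15.31, 18.64) = 13.5.
        liminf_n integral(f_n) = sup over m of (inf of tail from m) = 13.5.
Step 3: Similarly sup of every tail = max of the period values = 18.64.
        limsup_n integral(f_n) = 18.64.
Step 4: Fatou's lemma: integral(liminf_n f_n) <= liminf_n integral(f_n) = 13.5.
        So the integral of the pointwise liminf is at most 13.5.


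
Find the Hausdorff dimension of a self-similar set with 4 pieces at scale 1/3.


For a self-similar set with N copies scaled by 1/r:
dim_H = log(N)/log(r) = log(4)/log(3)
= 1.386294/1.098612
= 1.26186


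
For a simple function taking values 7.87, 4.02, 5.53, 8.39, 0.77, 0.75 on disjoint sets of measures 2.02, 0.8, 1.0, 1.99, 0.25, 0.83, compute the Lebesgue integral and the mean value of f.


Step 1: Integral = sum(value_i * measure_i)
= 7.87*2.02 + 4.02*0.8 + 5.53*1.0 + 8.39*1.99 + 0.77*0.25 + 0.75*0.83
= 15.8974 + 3.216 + 5.53 + 16.6961 + 0.1925 + 0.6225
= 42.1545
Step 2: Total measure of domain = 2.02 + 0.8 + 1.0 + 1.99 + 0.25 + 0.83 = 6.89
Step 3: Average value = 42.1545 / 6.89 = 6.118215


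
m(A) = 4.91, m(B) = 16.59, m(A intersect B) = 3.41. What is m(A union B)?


By inclusion-exclusion: m(A u B) = m(A) + m(B) - m(A n B)
= 4.91 + 16.59 - 3.41
= 18.09


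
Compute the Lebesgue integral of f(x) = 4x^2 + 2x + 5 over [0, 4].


The Lebesgue integral of a Riemann-integrable function agrees with the Riemann integral.
Antiderivative F(x) = (4/3)x^3 + (2/2)x^2 + 5x
F(4) = (4/3)*4^3 + (2/2)*4^2 + 5*4
     = (4/3)*64 + (2/2)*16 + 5*4
     = 85.333333 + 16 + 20
     = 121.333333
F(0) = 0.0
Integral = F(4) - F(0) = 121.333333 - 0.0 = 121.333333


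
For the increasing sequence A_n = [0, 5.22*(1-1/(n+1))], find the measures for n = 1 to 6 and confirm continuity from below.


By continuity of measure from below: if A_n increases to A, then m(A_n) -> m(A).
Here A = [0, 5.22], so m(A) = 5.22
Step 1: a_1 = 5.22*(1 - 1/2) = 2.61, m(A_1) = 2.61
Step 2: a_2 = 5.22*(1 - 1/3) = 3.48, m(A_2) = 3.48
Step 3: a_3 = 5.22*(1 - 1/4) = 3.915, m(A_3) = 3.915
Step 4: a_4 = 5.22*(1 - 1/5) = 4.176, m(A_4) = 4.176
Step 5: a_5 = 5.22*(1 - 1/6) = 4.35, m(A_5) = 4.35
Step 6: a_6 = 5.22*(1 - 1/7) = 4.4743, m(A_6) = 4.4743
Limit: m(A_n) -> m([0,5.22]) = 5.22


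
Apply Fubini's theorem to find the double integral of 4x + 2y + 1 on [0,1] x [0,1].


By Fubini, integrate in x first, then y.
Step 1: Fix y, integrate over x in [0,1]:
  integral(4x + 2y + 1, x=0..1)
  = 4*(1^2 - 0^2)/2 + (2y + 1)*(1 - 0)
  = 2 + (2y + 1)*1
  = 2 + 2y + 1
  = 3 + 2y
Step 2: Integrate over y in [0,1]:
  integral(3 + 2y, y=0..1)
  = 3*1 + 2*(1^2 - 0^2)/2
  = 3 + 1
  = 4


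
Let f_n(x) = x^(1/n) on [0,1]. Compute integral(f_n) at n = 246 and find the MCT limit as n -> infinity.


At n = 246: f_246(x) = x^(1/246).
Step 1: integral(x^(1/246), 0, 1) = [x^(1/246+1) / (1/246+1)] from 0 to 1
     = 1 / (1/246 + 1) = 1 / ((246+1)/246) = 246/(246+1)
     = 246/247 = 0.995951
Step 2: As n -> infinity, f_n(x) = x^(1/n) -> 1 for x in (0,1], and f_n is increasing in n.
By MCT, lim_n integral(f_n) = integral(lim_n f_n) = integral(1, 0, 1) = 1.
Step 3: Verify convergence: 246/247 = 0.995951 -> 1


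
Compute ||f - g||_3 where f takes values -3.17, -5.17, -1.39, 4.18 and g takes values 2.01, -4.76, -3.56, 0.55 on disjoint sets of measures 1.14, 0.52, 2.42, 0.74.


Step 1: Compute differences f_i - g_i:
  -3.17 - 2.01 = -5.18
  -5.17 - -4.76 = -0.41
  -1.39 - -3.56 = 2.17
  4.18 - 0.55 = 3.63
Step 2: Compute |diff|^3 * measure for each set:
  |-5.18|^3 * 1.14 = 138.991832 * 1.14 = 158.450688
  |-0.41|^3 * 0.52 = 0.068921 * 0.52 = 0.035839
  |2.17|^3 * 2.42 = 10.218313 * 2.42 = 24.728317
  |3.63|^3 * 0.74 = 47.832147 * 0.74 = 35.395789
Step 3: Sum = 218.610634
Step 4: ||f-g||_3 = (218.610634)^(1/3) = 6.024076


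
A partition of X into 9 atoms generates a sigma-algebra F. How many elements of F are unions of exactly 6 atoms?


Each element of F is a union of some subset of the 9 atoms.
Elements that are unions of exactly 6 atoms correspond to 6-element subsets of the 9 atoms.
Count = C(9, 6) = 9! / (6! * 3!) = 84.


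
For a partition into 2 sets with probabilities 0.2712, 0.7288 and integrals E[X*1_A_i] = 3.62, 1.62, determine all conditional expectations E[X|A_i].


For each cell A_i: E[X|A_i] = E[X*1_A_i] / P(A_i)
Step 1: E[X|A_1] = 3.62 / 0.2712 = 13.348083
Step 2: E[X|A_2] = 1.62 / 0.7288 = 2.222832
Verification: E[X] = sum E[X*1_A_i] = 3.62 + 1.62 = 5.24


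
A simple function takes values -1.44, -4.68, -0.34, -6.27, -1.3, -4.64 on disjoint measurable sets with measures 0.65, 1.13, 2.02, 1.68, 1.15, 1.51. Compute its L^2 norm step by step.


Step 1: Compute |f_i|^2 for each value:
  |-1.44|^2 = 2.0736
  |-4.68|^2 = 21.9024
  |-0.34|^2 = 0.1156
  |-6.27|^2 = 39.3129
  |-1.3|^2 = 1.69
  |-4.64|^2 = 21.5296
Step 2: Multiply by measures and sum:
  2.0736 * 0.65 = 1.34784
  21.9024 * 1.13 = 24.749712
  0.1156 * 2.02 = 0.233512
  39.3129 * 1.68 = 66.045672
  1.69 * 1.15 = 1.9435
  21.5296 * 1.51 = 32.509696
Sum = 1.34784 + 24.749712 + 0.233512 + 66.045672 + 1.9435 + 32.509696 = 126.829932
Step 3: Take the p-th root:
||f||_2 = (126.829932)^(1/2) = 11.26188


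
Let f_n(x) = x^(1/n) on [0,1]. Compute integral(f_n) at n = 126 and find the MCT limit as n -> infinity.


At n = 126: f_126(x) = x^(1/126).
Step 1: integral(x^(1/126), 0, 1) = [x^(1/126+1) / (1/126+1)] from 0 to 1
     = 1 / (1/126 + 1) = 1 / ((126+1)/126) = 126/(126+1)
     = 126/127 = 0.992126
Step 2: As n -> infinity, f_n(x) = x^(1/n) -> 1 for x in (0,1], and f_n is increasing in n.
By MCT, lim_n integral(f_n) = integral(lim_n f_n) = integral(1, 0, 1) = 1.
Step 3: Verify convergence: 126/127 = 0.992126 -> 1


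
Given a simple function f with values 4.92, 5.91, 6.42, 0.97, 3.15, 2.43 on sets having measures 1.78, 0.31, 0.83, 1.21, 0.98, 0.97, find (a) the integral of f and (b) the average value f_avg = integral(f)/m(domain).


Step 1: Integral = sum(value_i * measure_i)
= 4.92*1.78 + 5.91*0.31 + 6.42*0.83 + 0.97*1.21 + 3.15*0.98 + 2.43*0.97
= 8.7576 + 1.8321 + 5.3286 + 1.1737 + 3.087 + 2.3571
= 22.5361
Step 2: Total measure of domain = 1.78 + 0.31 + 0.83 + 1.21 + 0.98 + 0.97 = 6.08
Step 3: Average value = 22.5361 / 6.08 = 3.706595


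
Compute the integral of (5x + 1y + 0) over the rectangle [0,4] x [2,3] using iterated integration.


By Fubini, integrate in x first, then y.
Step 1: Fix y, integrate over x in [0,4]:
  integral(5x + 1y + 0, x=0..4)
  = 5*(4^2 - 0^2)/2 + (1y + 0)*(4 - 0)
  = 40 + (1y + 0)*4
  = 40 + 4y + 0
  = 40 + 4y
Step 2: Integrate over y in [2,3]:
  integral(40 + 4y, y=2..3)
  = 40*1 + 4*(3^2 - 2^2)/2
  = 40 + 10
  = 50


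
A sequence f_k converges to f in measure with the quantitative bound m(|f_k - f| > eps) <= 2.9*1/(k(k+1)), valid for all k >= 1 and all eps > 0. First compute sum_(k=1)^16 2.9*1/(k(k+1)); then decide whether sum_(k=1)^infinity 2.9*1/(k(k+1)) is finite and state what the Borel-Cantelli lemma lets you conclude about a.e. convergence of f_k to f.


Step 1: List the terms 2.9*1/(k(k+1)) for k = 1 to 16:
  k=1: 1.45
  k=2: 0.483333
  k=3: 0.241667
  k=4: 0.145
  k=5: 0.096667
  k=6: 0.069048
  k=7: 0.051786
  k=8: 0.040278
  k=9: 0.032222
  k=10: 0.026364
  k=11: 0.02197
  k=12: 0.01859
  k=13: 0.015934
  k=14: 0.01381
  k=15: 0.012083
  k=16: 0.010662
Step 2: Partial sum = 1.45 + 0.483333 + 0.241667 + 0.145 + 0.096667 + 0.069048 + 0.051786 + 0.040278 + 0.032222 + 0.026364 + 0.02197 + 0.01859 + 0.015934 + 0.01381 + 0.012083 + 0.010662
     = 2.729412
Step 3: The full series sum_(k>=1) 2.9*1/(k(k+1)) converges (telescoping series sum 1/(k(k+1)) = 1; a constant multiple of a convergent series converges).
Step 4: Fix eps > 0. Since sum_k m(|f_k - f| > eps) < infinity, the Borel-Cantelli lemma gives
        m(limsup_k {|f_k - f| > eps}) = 0, i.e. for a.e. x, |f_k(x) - f(x)| <= eps for all large k.
        Applying this with eps = 1/j for j = 1, 2, ... and intersecting the countably many full-measure sets,
        for a.e. x we get limsup_k |f_k(x) - f(x)| <= 1/j for every j, hence f_k -> f almost everywhere.
Conclusion: series converges; Borel-Cantelli yields f_k -> f a.e.


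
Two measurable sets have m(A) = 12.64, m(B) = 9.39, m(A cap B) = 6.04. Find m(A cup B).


By inclusion-exclusion: m(A u B) = m(A) + m(B) - m(A n B)
= 12.64 + 9.39 - 6.04
= 15.99


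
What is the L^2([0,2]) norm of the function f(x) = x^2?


Step 1: ||f||_2 = (integral_0^2 |x^2|^2 dx)^(1/2)
     = (integral_0^2 x^4 dx)^(1/2)
Step 2: integral_0^2 x^4 dx = [x^5/(5)] from 0 to 2 = 2^5/5
     = 32/5 = 6.4
Step 3: ||f||_2 = (6.4)^(1/2) = 2.529822


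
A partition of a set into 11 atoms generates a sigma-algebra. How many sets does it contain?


Each element of the sigma-algebra is a union of some subset of the 11 atoms.
The number of such subsets is 2^11 = 2048.


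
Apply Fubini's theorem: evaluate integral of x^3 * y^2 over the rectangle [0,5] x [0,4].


By Fubini's theorem, the double integral factors as a product of single integrals:
Step 1: integral_0^5 x^3 dx = [x^4/4] from 0 to 5
     = 5^4/4 = 156.25
Step 2: integral_0^4 y^2 dy = [y^3/3] from 0 to 4
     = 4^3/3 = 21.333333
Step 3: Double integral = 156.25 * 21.333333 = 3333.333333


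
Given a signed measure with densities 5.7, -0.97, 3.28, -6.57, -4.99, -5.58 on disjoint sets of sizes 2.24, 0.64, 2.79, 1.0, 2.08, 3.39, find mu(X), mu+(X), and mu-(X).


Step 1: Compute signed measure on each set:
  Set 1: 5.7 * 2.24 = 12.768
  Set 2: -0.97 * 0.64 = -0.6208
  Set 3: 3.28 * 2.79 = 9.1512
  Set 4: -6.57 * 1.0 = -6.57
  Set 5: -4.99 * 2.08 = -10.3792
  Set 6: -5.58 * 3.39 = -18.9162
Step 2: Total signed measure = (12.768) + (-0.6208) + (9.1512) + (-6.57) + (-10.3792) + (-18.9162)
     = -14.567
Step 3: Positive part mu+(X) = sum of positive contributions = 21.9192
Step 4: Negative part mu-(X) = |sum of negative contributions| = 36.4862


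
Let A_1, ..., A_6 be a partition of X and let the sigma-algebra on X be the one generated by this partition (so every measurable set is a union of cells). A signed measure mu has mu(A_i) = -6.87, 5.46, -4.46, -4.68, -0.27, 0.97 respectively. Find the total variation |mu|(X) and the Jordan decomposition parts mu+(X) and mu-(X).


Step 1: Every measurable set is a union of atoms (the cells / points), so a Hahn decomposition is
  obtained by grouping atoms by sign: P = union of atoms with mu > 0, N = union of the remaining atoms.
  Atoms in P (indices): 2, 6;  atoms in N (indices): 1, 3, 4, 5
  Positive values: 5.46, 0.97
  Negative values: -6.87, -4.46, -4.68, -0.27
Step 2: mu+(X) = mu(P) = sum of positive atom values = 6.43
Step 3: mu-(X) = -mu(N) = sum of |negative atom values| = 16.28
Step 4: |mu|(X) = mu+(X) + mu-(X) = 6.43 + 16.28 = 22.71


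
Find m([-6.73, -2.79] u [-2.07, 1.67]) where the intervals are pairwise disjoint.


For pairwise disjoint intervals, m(union) = sum of lengths.
= (-2.79 - -6.73) + (1.67 - -2.07)
= 3.94 + 3.74
= 7.68


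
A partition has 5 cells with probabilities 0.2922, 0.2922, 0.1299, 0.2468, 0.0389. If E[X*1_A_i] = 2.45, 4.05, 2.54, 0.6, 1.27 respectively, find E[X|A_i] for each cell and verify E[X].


For each cell A_i: E[X|A_i] = E[X*1_A_i] / P(A_i)
Step 1: E[X|A_1] = 2.45 / 0.2922 = 8.384668
Step 2: E[X|A_2] = 4.05 / 0.2922 = 13.86037
Step 3: E[X|A_3] = 2.54 / 0.1299 = 19.553503
Step 4: E[X|A_4] = 0.6 / 0.2468 = 2.431118
Step 5: E[X|A_5] = 1.27 / 0.0389 = 32.647815
Verification: E[X] = sum E[X*1_A_i] = 2.45 + 4.05 + 2.54 + 0.6 + 1.27 = 10.91


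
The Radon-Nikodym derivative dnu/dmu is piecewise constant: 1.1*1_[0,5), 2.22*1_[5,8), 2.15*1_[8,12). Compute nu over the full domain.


Integrate each piece of the Radon-Nikodym derivative:
Step 1: integral_0^5 1.1 dx = 1.1*(5-0) = 1.1*5 = 5.5
Step 2: integral_5^8 2.22 dx = 2.22*(8-5) = 2.22*3 = 6.66
Step 3: integral_8^12 2.15 dx = 2.15*(12-8) = 2.15*4 = 8.6
Total: 5.5 + 6.66 + 8.6 = 20.76


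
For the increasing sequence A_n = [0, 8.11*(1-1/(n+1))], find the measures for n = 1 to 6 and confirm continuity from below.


By continuity of measure from below: if A_n increases to A, then m(A_n) -> m(A).
Here A = [0, 8.11], so m(A) = 8.11
Step 1: a_1 = 8.11*(1 - 1/2) = 4.055, m(A_1) = 4.055
Step 2: a_2 = 8.11*(1 - 1/3) = 5.4067, m(A_2) = 5.4067
Step 3: a_3 = 8.11*(1 - 1/4) = 6.0825, m(A_3) = 6.0825
Step 4: a_4 = 8.11*(1 - 1/5) = 6.488, m(A_4) = 6.488
Step 5: a_5 = 8.11*(1 - 1/6) = 6.7583, m(A_5) = 6.7583
Step 6: a_6 = 8.11*(1 - 1/7) = 6.9514, m(A_6) = 6.9514
Limit: m(A_n) -> m([0,8.11]) = 8.11


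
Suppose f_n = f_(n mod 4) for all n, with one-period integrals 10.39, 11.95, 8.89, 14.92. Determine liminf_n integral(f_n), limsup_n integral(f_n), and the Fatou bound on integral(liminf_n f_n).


The sequence (integral(f_n)) is periodic with period 4, repeating the values 10.39, 11.95, 8.89, 14.92 indefinitely.
Step 1: For a periodic sequence, every tail (a_m, a_(m+1), ...) contains all 4 period values infinitely often.
Step 2: Hence inf of every tail = min of the period values = min(10.39, 11.95, 8.89, 14.92) = 8.89.
        liminf_n integral(f_n) = sup over m of (inf of tail from m) = 8.89.
Step 3: Similarly sup of every tail = max of the period values = 14.92.
        limsup_n integral(f_n) = 14.92.
Step 4: Fatou's lemma: integral(liminf_n f_n) <= liminf_n integral(f_n) = 8.89.
        So the integral of the pointwise liminf is at most 8.89.


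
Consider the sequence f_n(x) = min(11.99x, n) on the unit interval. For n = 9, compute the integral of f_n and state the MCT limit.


f(x) = 11.99x on [0,1]; f_n(x) = min(11.99x, n). At n = 9:
Step 1: f(x) reaches 9 at x = 9/11.99 = 0.750626
Step 2: integral(f_9) = integral(11.99x, 0, 0.750626) + integral(9, 0.750626, 1)
       = 11.99*0.750626^2/2 + 9*(1 - 0.750626)
       = 3.377815 + 2.24437
       = 5.622185
Step 3: As n -> infinity, f_n increases to f, so by MCT integral(f_n) -> integral(f) = 11.99/2 = 5.995.
Convergence: integral(f_9) = 5.622185 -> 5.995 as n -> infinity


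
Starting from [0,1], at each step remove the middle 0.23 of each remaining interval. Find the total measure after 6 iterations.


Step 1: At each step, fraction remaining = 1 - 0.23 = 0.77
Step 2: After 6 steps, measure = (0.77)^6
Step 3: Computing the power step by step:
  After step 1: 0.77
  After step 2: 0.5929
  After step 3: 0.456533
  After step 4: 0.35153
  After step 5: 0.270678
  ...
Result = 0.208422


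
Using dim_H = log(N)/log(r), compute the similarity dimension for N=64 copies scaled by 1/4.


For a self-similar set with N copies scaled by 1/r:
dim_H = log(N)/log(r) = log(64)/log(4)
= 4.158883/1.386294
= 3


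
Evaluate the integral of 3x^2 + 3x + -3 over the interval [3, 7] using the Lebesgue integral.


The Lebesgue integral of a Riemann-integrable function agrees with the Riemann integral.
Antiderivative F(x) = (3/3)x^3 + (3/2)x^2 + -3x
F(7) = (3/3)*7^3 + (3/2)*7^2 + -3*7
     = (3/3)*343 + (3/2)*49 + -3*7
     = 343 + 73.5 + -21
     = 395.5
F(3) = 31.5
Integral = F(7) - F(3) = 395.5 - 31.5 = 364


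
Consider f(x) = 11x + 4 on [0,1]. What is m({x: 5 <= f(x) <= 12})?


f^(-1)([5, 12]) = {x : 5 <= 11x + 4 <= 12}
Solving: (5 - 4)/11 <= x <= (12 - 4)/11
= [0.090909, 0.727273]
Intersecting with [0,1]: [0.090909, 0.727273]
Measure = 0.727273 - 0.090909 = 0.636364


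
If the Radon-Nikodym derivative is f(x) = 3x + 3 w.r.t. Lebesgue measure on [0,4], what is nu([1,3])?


nu(A) = integral_A (dnu/dmu) dmu = integral_1^3 (3x + 3) dx
Step 1: Antiderivative F(x) = (3/2)x^2 + 3x
Step 2: F(3) = (3/2)*3^2 + 3*3 = 13.5 + 9 = 22.5
Step 3: F(1) = (3/2)*1^2 + 3*1 = 1.5 + 3 = 4.5
Step 4: nu([1,3]) = F(3) - F(1) = 22.5 - 4.5 = 18


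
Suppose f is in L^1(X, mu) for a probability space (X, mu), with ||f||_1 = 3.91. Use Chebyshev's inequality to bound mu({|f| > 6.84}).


Chebyshev/Markov inequality: mu(|f| > eps) <= (||f||_p / eps)^p
Step 1: ||f||_1 / eps = 3.91 / 6.84 = 0.571637
Step 2: Raise to power p = 1:
  (0.571637)^1 = 0.571637
Step 3: Therefore mu(|f| > 6.84) <= 0.571637


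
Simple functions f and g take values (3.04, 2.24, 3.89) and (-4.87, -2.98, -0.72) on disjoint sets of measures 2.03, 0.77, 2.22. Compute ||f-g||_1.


Step 1: Compute differences f_i - g_i:
  3.04 - -4.87 = 7.91
  2.24 - -2.98 = 5.22
  3.89 - -0.72 = 4.61
Step 2: Compute |diff|^1 * measure for each set:
  |7.91|^1 * 2.03 = 7.91 * 2.03 = 16.0573
  |5.22|^1 * 0.77 = 5.22 * 0.77 = 4.0194
  |4.61|^1 * 2.22 = 4.61 * 2.22 = 10.2342
Step 3: Sum = 30.3109
Step 4: ||f-g||_1 = (30.3109)^(1/1) = 30.3109


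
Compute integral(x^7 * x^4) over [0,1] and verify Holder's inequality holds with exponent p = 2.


Step 1: Exact integral of f*g = integral(x^11, 0, 1) = 1/12
     = 0.083333
Step 2: Holder bound with p=2, q=2:
  ||f||_p = (integral x^14 dx)^(1/2) = (1/15)^(1/2) = 0.258199
  ||g||_q = (integral x^8 dx)^(1/2) = (1/9)^(1/2) = 0.333333
Step 3: Holder bound = ||f||_p * ||g||_q = 0.258199 * 0.333333 = 0.086066
Verification: 0.083333 <= 0.086066 (Holder holds)


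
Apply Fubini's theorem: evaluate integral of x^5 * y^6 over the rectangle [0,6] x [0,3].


By Fubini's theorem, the double integral factors as a product of single integrals:
Step 1: integral_0^6 x^5 dx = [x^6/6] from 0 to 6
     = 6^6/6 = 7776
Step 2: integral_0^3 y^6 dy = [y^7/7] from 0 to 3
     = 3^7/7 = 312.428571
Step 3: Double integral = 7776 * 312.428571 = 2.429445e+06


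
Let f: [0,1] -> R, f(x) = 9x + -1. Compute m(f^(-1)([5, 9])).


f^(-1)([5, 9]) = {x : 5 <= 9x + -1 <= 9}
Solving: (5 - -1)/9 <= x <= (9 - -1)/9
= [0.666667, 1.111111]
Intersecting with [0,1]: [0.666667, 1]
Measure = 1 - 0.666667 = 0.333333


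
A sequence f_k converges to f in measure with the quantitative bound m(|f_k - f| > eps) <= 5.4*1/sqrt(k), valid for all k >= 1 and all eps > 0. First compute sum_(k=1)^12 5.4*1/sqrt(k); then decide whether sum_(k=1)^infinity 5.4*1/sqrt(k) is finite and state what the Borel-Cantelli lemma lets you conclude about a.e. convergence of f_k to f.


Step 1: List the terms 5.4*1/sqrt(k) for k = 1 to 12:
  k=1: 5.4
  k=2: 3.818377
  k=3: 3.117691
  k=4: 2.7
  k=5: 2.414953
  k=6: 2.204541
  k=7: 2.041008
  k=8: 1.909188
  k=9: 1.8
  k=10: 1.70763
  k=11: 1.628161
  k=12: 1.558846
Step 2: Partial sum = 5.4 + 3.818377 + 3.117691 + 2.7 + 2.414953 + 2.204541 + 2.041008 + 1.909188 + 1.8 + 1.70763 + 1.628161 + 1.558846
     = 30.300396
Step 3: The full series sum_(k>=1) 5.4*1/sqrt(k) diverges (p-series with p = 1/2 <= 1; a nonzero constant multiple of a divergent series diverges).
Step 4: The (first) Borel-Cantelli lemma requires a summable sequence of measures, so it does not apply here;
        from this bound alone no conclusion about a.e. convergence can be drawn (convergence in measure still
        gives an a.e.-convergent subsequence, but not a.e. convergence of the whole sequence).
Conclusion: series diverges; Borel-Cantelli is inconclusive about a.e. convergence of f_k.


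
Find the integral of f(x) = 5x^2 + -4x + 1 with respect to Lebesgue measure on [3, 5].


The Lebesgue integral of a Riemann-integrable function agrees with the Riemann integral.
Antiderivative F(x) = (5/3)x^3 + (-4/2)x^2 + 1x
F(5) = (5/3)*5^3 + (-4/2)*5^2 + 1*5
     = (5/3)*125 + (-4/2)*25 + 1*5
     = 208.333333 + -50 + 5
     = 163.333333
F(3) = 30
Integral = F(5) - F(3) = 163.333333 - 30 = 133.333333


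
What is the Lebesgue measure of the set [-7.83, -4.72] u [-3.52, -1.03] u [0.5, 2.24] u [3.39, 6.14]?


For pairwise disjoint intervals, m(union) = sum of lengths.
= (-4.72 - -7.83) + (-1.03 - -3.52) + (2.24 - 0.5) + (6.14 - 3.39)
= 3.11 + 2.49 + 1.74 + 2.75
= 10.09


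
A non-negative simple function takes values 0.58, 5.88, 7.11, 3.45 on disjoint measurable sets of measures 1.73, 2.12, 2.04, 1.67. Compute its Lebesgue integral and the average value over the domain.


Step 1: Integral = sum(value_i * measure_i)
= 0.58*1.73 + 5.88*2.12 + 7.11*2.04 + 3.45*1.67
= 1.0034 + 12.4656 + 14.5044 + 5.7615
= 33.7349
Step 2: Total measure of domain = 1.73 + 2.12 + 2.04 + 1.67 = 7.56
Step 3: Average value = 33.7349 / 7.56 = 4.462288


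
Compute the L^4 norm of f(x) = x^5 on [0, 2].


Step 1: ||f||_4 = (integral_0^2 |x^5|^4 dx)^(1/4)
     = (integral_0^2 x^20 dx)^(1/4)
Step 2: integral_0^2 x^20 dx = [x^21/(21)] from 0 to 2 = 2^21/21
     = 2097152/21 = 99864.380952
Step 3: ||f||_4 = (99864.380952)^(1/4) = 17.776762


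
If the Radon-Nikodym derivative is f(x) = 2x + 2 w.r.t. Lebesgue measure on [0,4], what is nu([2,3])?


nu(A) = integral_A (dnu/dmu) dmu = integral_2^3 (2x + 2) dx
Step 1: Antiderivative F(x) = (2/2)x^2 + 2x
Step 2: F(3) = (2/2)*3^2 + 2*3 = 9 + 6 = 15
Step 3: F(2) = (2/2)*2^2 + 2*2 = 4 + 4 = 8
Step 4: nu([2,3]) = F(3) - F(2) = 15 - 8 = 7


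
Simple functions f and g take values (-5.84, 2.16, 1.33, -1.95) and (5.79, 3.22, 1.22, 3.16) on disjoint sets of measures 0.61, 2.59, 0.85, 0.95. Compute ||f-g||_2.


Step 1: Compute differences f_i - g_i:
  -5.84 - 5.79 = -11.63
  2.16 - 3.22 = -1.06
  1.33 - 1.22 = 0.11
  -1.95 - 3.16 = -5.11
Step 2: Compute |diff|^2 * measure for each set:
  |-11.63|^2 * 0.61 = 135.2569 * 0.61 = 82.506709
  |-1.06|^2 * 2.59 = 1.1236 * 2.59 = 2.910124
  |0.11|^2 * 0.85 = 0.0121 * 0.85 = 0.010285
  |-5.11|^2 * 0.95 = 26.1121 * 0.95 = 24.806495
Step 3: Sum = 110.233613
Step 4: ||f-g||_2 = (110.233613)^(1/2) = 10.49922


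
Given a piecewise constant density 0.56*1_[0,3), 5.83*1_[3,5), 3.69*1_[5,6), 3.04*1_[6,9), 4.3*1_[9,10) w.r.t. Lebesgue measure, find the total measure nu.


Integrate each piece of the Radon-Nikodym derivative:
Step 1: integral_0^3 0.56 dx = 0.56*(3-0) = 0.56*3 = 1.68
Step 2: integral_3^5 5.83 dx = 5.83*(5-3) = 5.83*2 = 11.66
Step 3: integral_5^6 3.69 dx = 3.69*(6-5) = 3.69*1 = 3.69
Step 4: integral_6^9 3.04 dx = 3.04*(9-6) = 3.04*3 = 9.12
Step 5: integral_9^10 4.3 dx = 4.3*(10-9) = 4.3*1 = 4.3
Total: 1.68 + 11.66 + 3.69 + 9.12 + 4.3 = 30.45


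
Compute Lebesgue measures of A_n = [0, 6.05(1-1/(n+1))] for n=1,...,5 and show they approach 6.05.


By continuity of measure from below: if A_n increases to A, then m(A_n) -> m(A).
Here A = [0, 6.05], so m(A) = 6.05
Step 1: a_1 = 6.05*(1 - 1/2) = 3.025, m(A_1) = 3.025
Step 2: a_2 = 6.05*(1 - 1/3) = 4.0333, m(A_2) = 4.0333
Step 3: a_3 = 6.05*(1 - 1/4) = 4.5375, m(A_3) = 4.5375
Step 4: a_4 = 6.05*(1 - 1/5) = 4.84, m(A_4) = 4.84
Step 5: a_5 = 6.05*(1 - 1/6) = 5.0417, m(A_5) = 5.0417
Limit: m(A_n) -> m([0,6.05]) = 6.05


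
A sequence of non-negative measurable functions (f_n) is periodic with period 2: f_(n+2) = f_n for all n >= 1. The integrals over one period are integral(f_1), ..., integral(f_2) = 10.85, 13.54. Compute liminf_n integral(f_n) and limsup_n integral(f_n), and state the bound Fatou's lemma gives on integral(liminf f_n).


The sequence (integral(f_n)) is periodic with period 2, repeating the values 10.85, 13.54 indefinitely.
Step 1: For a periodic sequence, every tail (a_m, a_(m+1), ...) contains all 2 period values infinitely often.
Step 2: Hence inf of every tail = min of the period values = min(10.85, 13.54) = 10.85.
        liminf_n integral(f_n) = sup over m of (inf of tail from m) = 10.85.
Step 3: Similarly sup of every tail = max of the period values = 13.54.
        limsup_n integral(f_n) = 13.54.
Step 4: Fatou's lemma: integral(liminf_n f_n) <= liminf_n integral(f_n) = 10.85.
        So the integral of the pointwise liminf is at most 10.85.


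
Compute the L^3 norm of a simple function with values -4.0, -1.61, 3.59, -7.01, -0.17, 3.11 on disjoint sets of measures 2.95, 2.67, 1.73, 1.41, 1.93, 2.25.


Step 1: Compute |f_i|^3 for each value:
  |-4.0|^3 = 64
  |-1.61|^3 = 4.173281
  |3.59|^3 = 46.268279
  |-7.01|^3 = 344.472101
  |-0.17|^3 = 0.004913
  |3.11|^3 = 30.080231
Step 2: Multiply by measures and sum:
  64 * 2.95 = 188.8
  4.173281 * 2.67 = 11.14266
  46.268279 * 1.73 = 80.044123
  344.472101 * 1.41 = 485.705662
  0.004913 * 1.93 = 0.009482
  30.080231 * 2.25 = 67.68052
Sum = 188.8 + 11.14266 + 80.044123 + 485.705662 + 0.009482 + 67.68052 = 833.382447
Step 3: Take the p-th root:
||f||_3 = (833.382447)^(1/3) = 9.410545


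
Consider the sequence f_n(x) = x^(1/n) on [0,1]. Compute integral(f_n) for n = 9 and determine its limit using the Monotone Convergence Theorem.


At n = 9: f_9(x) = x^(1/9).
Step 1: integral(x^(1/9), 0, 1) = [x^(1/9+1) / (1/9+1)] from 0 to 1
     = 1 / (1/9 + 1) = 1 / ((9+1)/9) = 9/(9+1)
     = 9/10 = 0.9
Step 2: As n -> infinity, f_n(x) = x^(1/n) -> 1 for x in (0,1], and f_n is increasing in n.
By MCT, lim_n integral(f_n) = integral(lim_n f_n) = integral(1, 0, 1) = 1.
Step 3: Verify convergence: 9/10 = 0.9 -> 1


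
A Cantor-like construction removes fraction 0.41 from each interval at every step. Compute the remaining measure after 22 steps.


Step 1: At each step, fraction remaining = 1 - 0.41 = 0.59
Step 2: After 22 steps, measure = (0.59)^22
Result = 9.093776e-06


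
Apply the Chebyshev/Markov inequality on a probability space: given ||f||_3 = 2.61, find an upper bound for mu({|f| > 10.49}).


Chebyshev/Markov inequality: mu(|f| > eps) <= (||f||_p / eps)^p
Step 1: ||f||_3 / eps = 2.61 / 10.49 = 0.248808
Step 2: Raise to power p = 3:
  (0.248808)^3 = 0.015403
Step 3: Therefore mu(|f| > 10.49) <= 0.015403
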